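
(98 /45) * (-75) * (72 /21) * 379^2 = -80438960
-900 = -900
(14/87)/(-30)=-0.01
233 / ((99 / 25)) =5825 / 99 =58.84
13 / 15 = 0.87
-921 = -921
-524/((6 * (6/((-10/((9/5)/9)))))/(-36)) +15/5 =-26197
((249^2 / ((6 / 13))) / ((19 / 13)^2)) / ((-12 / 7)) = -105945931 / 2888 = -36684.88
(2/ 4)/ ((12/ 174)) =29/ 4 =7.25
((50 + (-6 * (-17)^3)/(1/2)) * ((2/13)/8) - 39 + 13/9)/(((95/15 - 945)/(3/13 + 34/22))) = -32605853/15704832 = -2.08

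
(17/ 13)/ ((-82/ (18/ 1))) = -153/ 533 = -0.29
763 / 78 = 9.78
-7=-7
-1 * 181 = -181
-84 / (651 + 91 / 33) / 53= -198 / 81673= -0.00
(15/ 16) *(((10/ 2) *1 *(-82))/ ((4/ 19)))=-58425/ 32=-1825.78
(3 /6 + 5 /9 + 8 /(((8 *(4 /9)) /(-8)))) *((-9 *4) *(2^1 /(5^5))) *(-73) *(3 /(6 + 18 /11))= -48983 /4375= -11.20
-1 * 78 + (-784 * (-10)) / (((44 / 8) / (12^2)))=2257062 / 11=205187.45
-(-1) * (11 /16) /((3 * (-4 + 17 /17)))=-11 /144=-0.08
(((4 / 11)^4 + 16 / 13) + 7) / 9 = 174435 / 190333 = 0.92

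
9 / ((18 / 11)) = 11 / 2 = 5.50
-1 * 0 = 0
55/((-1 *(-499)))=55/499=0.11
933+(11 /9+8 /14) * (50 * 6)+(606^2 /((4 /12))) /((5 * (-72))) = -333733 /210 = -1589.20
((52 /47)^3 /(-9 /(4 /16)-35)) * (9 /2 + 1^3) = -773344 /7371433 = -0.10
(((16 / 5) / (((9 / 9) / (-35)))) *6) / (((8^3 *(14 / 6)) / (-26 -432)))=2061 / 8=257.62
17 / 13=1.31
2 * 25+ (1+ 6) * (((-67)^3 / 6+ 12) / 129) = -2066137 / 774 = -2669.43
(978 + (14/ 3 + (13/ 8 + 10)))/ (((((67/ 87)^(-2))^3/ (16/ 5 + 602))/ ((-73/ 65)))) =-140979.36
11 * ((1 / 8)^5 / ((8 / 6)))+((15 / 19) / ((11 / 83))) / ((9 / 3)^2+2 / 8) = 652993749 / 1013579776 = 0.64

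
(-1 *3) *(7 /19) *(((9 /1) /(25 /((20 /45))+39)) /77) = -36 /26543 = -0.00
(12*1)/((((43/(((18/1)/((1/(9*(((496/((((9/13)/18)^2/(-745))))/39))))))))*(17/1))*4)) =-3112836480/731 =-4258326.24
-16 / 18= -8 / 9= -0.89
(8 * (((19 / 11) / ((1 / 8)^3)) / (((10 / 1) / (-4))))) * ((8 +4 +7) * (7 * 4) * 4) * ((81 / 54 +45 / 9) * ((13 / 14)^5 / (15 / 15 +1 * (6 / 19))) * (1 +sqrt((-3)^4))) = -205378988.58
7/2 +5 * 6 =67/2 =33.50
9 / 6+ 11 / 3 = 31 / 6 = 5.17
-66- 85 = -151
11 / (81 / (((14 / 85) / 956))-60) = 77 / 3290610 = 0.00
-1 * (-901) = 901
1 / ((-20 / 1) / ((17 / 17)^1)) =-1 / 20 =-0.05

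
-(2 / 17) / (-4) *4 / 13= 2 / 221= 0.01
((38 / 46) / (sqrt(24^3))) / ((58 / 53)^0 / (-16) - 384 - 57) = -19 * sqrt(6) / 2921598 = -0.00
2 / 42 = 1 / 21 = 0.05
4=4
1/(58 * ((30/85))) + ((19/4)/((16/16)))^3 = 107.22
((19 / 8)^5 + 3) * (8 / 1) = 2574403 / 4096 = 628.52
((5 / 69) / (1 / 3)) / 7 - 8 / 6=-1.30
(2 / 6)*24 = 8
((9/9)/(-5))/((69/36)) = -12/115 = -0.10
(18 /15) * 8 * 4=192 /5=38.40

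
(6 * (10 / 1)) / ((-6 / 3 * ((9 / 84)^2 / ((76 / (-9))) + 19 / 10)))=-8937600 / 565643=-15.80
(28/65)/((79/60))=336/1027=0.33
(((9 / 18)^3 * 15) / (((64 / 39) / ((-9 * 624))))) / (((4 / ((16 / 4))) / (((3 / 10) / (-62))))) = 123201 / 3968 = 31.05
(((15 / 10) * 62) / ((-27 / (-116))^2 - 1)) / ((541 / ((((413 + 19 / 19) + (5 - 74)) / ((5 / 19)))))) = -1640595888 / 6885307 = -238.27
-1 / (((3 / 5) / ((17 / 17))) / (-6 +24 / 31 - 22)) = 4220 / 93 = 45.38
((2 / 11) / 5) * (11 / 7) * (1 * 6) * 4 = 48 / 35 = 1.37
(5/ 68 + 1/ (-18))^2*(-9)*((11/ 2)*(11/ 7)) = -14641/ 582624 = -0.03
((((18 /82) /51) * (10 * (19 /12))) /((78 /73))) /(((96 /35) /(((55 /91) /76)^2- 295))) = -8583679751125 /1251312211968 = -6.86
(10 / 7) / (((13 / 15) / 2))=300 / 91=3.30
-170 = -170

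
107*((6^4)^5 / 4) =97802238271684608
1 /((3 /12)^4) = 256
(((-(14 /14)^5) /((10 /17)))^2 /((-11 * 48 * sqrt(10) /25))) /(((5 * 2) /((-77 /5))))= 2023 * sqrt(10) /96000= 0.07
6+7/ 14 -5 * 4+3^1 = -21/ 2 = -10.50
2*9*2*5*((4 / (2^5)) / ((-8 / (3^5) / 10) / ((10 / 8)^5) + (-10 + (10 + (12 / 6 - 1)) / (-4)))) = -341718750 / 193657009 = -1.76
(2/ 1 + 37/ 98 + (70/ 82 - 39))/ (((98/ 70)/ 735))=-18778.61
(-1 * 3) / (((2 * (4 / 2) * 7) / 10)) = -15 / 14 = -1.07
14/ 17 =0.82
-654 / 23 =-28.43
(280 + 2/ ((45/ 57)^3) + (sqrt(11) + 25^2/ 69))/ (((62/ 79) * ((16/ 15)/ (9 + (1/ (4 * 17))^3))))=3187.02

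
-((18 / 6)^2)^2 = -81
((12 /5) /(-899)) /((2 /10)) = -12 /899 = -0.01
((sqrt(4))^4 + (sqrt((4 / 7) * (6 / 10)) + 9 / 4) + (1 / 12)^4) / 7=2 * sqrt(105) / 245 + 378433 / 145152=2.69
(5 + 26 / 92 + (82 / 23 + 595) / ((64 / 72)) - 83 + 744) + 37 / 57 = 14057251 / 10488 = 1340.32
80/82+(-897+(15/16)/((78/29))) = -15276647/17056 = -895.68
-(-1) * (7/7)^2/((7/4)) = 4/7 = 0.57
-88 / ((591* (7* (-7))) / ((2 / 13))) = 176 / 376467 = 0.00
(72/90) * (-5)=-4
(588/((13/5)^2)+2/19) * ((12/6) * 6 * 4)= 13422624/3211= 4180.20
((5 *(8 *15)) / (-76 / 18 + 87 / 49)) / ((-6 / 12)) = 529200 / 1079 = 490.45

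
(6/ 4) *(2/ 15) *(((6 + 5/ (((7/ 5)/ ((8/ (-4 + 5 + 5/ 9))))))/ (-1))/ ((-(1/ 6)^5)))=9284544/ 245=37896.10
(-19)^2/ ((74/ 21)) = 7581/ 74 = 102.45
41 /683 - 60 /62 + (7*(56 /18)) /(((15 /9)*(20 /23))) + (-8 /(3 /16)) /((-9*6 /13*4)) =715454342 /42875325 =16.69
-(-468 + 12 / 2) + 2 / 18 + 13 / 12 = 16675 / 36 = 463.19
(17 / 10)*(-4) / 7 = -34 / 35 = -0.97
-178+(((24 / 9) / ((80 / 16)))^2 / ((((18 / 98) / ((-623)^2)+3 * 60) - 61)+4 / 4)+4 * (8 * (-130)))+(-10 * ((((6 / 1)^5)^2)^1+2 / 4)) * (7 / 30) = -144900065092996202737 / 1026989338050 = -141092083.16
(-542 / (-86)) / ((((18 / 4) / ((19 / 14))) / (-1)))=-5149 / 2709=-1.90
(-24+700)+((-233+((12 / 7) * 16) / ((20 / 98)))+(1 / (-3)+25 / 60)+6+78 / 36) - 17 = 11373 / 20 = 568.65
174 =174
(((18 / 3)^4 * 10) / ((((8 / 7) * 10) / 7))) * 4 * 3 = 95256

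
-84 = -84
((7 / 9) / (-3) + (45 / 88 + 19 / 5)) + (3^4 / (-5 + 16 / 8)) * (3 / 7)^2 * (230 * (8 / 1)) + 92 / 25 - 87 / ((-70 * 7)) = -9116.99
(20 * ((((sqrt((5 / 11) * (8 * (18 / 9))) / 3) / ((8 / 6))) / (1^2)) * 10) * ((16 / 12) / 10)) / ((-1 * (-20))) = 4 * sqrt(55) / 33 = 0.90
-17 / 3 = -5.67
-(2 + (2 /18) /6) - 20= -1189 /54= -22.02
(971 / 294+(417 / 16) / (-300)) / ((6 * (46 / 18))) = 756367 / 3606400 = 0.21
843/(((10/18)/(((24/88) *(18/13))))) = 573.00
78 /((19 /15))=1170 /19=61.58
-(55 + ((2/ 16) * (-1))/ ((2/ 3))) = -877/ 16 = -54.81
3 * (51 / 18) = 17 / 2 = 8.50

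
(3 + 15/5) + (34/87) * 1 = 556/87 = 6.39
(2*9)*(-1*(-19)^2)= -6498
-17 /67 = -0.25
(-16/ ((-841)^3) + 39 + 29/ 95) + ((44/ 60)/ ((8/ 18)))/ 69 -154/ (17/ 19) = -132.79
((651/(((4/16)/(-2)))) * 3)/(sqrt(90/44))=-5208 * sqrt(110)/5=-10924.39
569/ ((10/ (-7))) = -3983/ 10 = -398.30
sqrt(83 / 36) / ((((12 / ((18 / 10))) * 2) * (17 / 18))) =9 * sqrt(83) / 680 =0.12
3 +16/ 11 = 49/ 11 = 4.45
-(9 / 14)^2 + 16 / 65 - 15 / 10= -1.67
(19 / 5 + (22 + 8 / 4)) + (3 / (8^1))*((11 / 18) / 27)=180199 / 6480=27.81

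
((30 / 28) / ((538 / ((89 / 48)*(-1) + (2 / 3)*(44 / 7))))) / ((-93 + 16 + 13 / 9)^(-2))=26.56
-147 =-147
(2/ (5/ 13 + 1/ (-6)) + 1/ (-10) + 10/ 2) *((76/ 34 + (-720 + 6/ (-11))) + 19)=-312935003/ 31790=-9843.82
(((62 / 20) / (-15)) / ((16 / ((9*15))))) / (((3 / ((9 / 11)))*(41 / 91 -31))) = 76167 / 4892800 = 0.02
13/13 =1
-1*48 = -48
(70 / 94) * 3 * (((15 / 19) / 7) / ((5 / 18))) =810 / 893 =0.91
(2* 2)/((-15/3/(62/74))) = -124/185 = -0.67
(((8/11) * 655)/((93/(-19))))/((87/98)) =-9756880/89001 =-109.63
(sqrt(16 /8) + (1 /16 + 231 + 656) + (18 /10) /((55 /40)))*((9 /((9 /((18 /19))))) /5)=18*sqrt(2) /95 + 7035903 /41800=168.59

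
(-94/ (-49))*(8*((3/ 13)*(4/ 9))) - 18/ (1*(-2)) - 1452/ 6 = -442255/ 1911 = -231.43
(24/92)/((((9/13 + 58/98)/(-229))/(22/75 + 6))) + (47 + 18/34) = -980463552/3997975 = -245.24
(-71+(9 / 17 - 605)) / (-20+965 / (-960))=2204736 / 68561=32.16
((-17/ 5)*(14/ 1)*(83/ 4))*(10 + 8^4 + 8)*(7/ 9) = -142218923/ 45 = -3160420.51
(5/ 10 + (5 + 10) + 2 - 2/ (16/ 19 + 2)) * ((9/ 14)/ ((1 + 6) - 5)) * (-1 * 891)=-4810.34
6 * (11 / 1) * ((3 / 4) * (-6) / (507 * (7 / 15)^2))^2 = 15035625 / 137149922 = 0.11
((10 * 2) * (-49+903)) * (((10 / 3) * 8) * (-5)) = -6832000 / 3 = -2277333.33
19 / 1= 19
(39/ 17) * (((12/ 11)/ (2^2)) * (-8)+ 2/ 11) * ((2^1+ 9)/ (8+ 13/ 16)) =-4576/ 799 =-5.73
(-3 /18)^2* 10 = 5 /18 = 0.28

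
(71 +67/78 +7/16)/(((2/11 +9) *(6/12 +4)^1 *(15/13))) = 496243/327240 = 1.52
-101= -101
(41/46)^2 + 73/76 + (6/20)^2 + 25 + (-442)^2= 196387338259/1005100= 195390.84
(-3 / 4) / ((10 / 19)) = -57 / 40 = -1.42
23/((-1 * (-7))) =23/7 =3.29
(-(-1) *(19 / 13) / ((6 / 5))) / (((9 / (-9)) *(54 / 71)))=-6745 / 4212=-1.60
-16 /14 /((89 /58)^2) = -26912 /55447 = -0.49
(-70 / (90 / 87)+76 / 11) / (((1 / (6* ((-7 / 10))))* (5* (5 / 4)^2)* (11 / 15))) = 134736 / 3025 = 44.54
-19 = -19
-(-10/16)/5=1/8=0.12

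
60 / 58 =30 / 29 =1.03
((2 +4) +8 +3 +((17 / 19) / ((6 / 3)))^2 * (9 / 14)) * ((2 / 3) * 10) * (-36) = -4110.88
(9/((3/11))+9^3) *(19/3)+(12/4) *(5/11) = 53101/11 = 4827.36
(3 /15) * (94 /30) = 47 /75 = 0.63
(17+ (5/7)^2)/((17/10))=8580/833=10.30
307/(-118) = -307/118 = -2.60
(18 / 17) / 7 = 18 / 119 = 0.15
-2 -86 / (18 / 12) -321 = -1141 / 3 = -380.33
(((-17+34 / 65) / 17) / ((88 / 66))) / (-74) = 189 / 19240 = 0.01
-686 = -686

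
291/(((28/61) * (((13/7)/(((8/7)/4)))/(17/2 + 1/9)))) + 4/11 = 10092853/12012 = 840.23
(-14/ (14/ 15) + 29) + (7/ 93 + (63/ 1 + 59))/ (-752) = 967751/ 69936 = 13.84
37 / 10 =3.70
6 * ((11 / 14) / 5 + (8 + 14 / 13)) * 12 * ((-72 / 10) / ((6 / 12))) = -21780576 / 2275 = -9573.88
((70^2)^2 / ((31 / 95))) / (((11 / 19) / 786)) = 99893569794.72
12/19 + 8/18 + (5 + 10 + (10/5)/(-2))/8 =1933/684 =2.83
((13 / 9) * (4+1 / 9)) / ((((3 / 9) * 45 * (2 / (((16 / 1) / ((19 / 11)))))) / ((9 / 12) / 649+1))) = 2500238 / 1362015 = 1.84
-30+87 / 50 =-1413 / 50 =-28.26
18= 18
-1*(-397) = 397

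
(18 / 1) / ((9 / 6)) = 12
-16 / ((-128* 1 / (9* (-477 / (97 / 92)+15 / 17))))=-6701157 / 13192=-507.97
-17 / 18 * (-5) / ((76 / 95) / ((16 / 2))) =425 / 9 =47.22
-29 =-29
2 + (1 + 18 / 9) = 5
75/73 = 1.03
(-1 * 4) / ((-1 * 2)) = 2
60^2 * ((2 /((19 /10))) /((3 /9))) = 216000 /19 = 11368.42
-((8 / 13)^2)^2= -4096 / 28561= -0.14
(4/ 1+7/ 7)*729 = 3645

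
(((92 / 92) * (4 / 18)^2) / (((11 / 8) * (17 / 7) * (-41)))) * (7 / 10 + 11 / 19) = -336 / 728365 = -0.00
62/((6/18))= 186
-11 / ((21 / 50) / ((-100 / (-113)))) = -55000 / 2373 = -23.18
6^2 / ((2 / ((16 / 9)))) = 32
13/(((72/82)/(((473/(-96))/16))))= -4.56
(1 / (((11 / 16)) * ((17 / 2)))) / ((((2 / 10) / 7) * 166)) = 560 / 15521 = 0.04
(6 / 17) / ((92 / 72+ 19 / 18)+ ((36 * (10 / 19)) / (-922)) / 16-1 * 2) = 630648 / 593317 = 1.06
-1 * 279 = -279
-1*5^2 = -25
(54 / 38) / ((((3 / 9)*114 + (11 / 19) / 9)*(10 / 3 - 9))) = -729 / 110653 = -0.01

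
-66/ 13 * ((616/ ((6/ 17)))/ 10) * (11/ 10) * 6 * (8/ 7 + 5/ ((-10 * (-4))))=-4819551/ 650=-7414.69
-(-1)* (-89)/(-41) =89/41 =2.17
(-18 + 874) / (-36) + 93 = 623 / 9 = 69.22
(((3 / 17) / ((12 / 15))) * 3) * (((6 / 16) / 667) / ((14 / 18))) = 1215 / 2539936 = 0.00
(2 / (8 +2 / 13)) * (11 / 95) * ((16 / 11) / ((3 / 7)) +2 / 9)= 4654 / 45315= 0.10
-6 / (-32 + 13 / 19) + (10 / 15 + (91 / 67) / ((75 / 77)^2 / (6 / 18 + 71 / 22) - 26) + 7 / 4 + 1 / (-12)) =192741040997 / 77964937260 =2.47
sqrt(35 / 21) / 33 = sqrt(15) / 99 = 0.04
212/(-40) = -53/10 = -5.30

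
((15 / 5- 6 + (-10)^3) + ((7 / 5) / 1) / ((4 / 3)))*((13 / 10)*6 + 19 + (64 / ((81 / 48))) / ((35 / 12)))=-125624491 / 3150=-39880.79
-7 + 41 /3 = 20 /3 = 6.67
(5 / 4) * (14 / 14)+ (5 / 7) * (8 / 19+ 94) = 68.69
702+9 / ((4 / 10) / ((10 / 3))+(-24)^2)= 3370377 / 4801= 702.02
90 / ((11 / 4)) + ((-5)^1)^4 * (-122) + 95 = -837345 / 11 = -76122.27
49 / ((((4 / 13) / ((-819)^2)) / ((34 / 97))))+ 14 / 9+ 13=65373063235 / 1746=37441616.97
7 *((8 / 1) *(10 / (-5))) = -112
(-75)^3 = -421875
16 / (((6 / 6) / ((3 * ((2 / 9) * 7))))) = 224 / 3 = 74.67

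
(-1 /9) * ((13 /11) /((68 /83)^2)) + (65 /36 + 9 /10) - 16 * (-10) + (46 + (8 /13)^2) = 8978049547 /42980080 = 208.89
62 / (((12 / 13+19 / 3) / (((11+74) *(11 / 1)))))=2260830 / 283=7988.80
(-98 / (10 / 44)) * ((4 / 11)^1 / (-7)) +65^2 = 21237 / 5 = 4247.40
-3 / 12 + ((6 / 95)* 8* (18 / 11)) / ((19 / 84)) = 270449 / 79420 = 3.41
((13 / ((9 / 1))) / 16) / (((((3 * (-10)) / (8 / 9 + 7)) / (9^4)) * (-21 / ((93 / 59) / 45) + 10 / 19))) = 14678469 / 56448800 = 0.26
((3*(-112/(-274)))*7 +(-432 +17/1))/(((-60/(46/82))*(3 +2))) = 1280617/1685100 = 0.76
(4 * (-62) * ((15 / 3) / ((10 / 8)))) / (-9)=992 / 9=110.22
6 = 6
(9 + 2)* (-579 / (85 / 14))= -89166 / 85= -1049.01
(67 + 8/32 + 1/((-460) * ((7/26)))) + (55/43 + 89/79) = 761828883/10938340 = 69.65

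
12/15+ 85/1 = 429/5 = 85.80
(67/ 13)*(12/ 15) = 4.12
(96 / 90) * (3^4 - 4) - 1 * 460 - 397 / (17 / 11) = -161861 / 255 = -634.75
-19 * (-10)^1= 190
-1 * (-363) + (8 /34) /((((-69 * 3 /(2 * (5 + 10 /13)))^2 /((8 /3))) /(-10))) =14894926417 /41035059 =362.98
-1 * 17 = -17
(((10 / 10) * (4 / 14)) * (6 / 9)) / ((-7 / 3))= -4 / 49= -0.08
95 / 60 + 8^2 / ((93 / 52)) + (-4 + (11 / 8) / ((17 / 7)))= 429203 / 12648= 33.93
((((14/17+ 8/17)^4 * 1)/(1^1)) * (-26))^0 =1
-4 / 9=-0.44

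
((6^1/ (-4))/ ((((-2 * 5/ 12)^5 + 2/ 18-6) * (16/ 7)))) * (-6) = -30618/ 48917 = -0.63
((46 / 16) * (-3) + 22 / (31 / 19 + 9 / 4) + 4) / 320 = 2461 / 755200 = 0.00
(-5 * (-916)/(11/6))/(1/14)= 384720/11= 34974.55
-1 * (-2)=2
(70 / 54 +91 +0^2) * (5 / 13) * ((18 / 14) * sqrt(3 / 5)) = 356 * sqrt(15) / 39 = 35.35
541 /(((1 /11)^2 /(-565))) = -36985465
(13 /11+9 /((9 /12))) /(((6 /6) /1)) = 145 /11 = 13.18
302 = 302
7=7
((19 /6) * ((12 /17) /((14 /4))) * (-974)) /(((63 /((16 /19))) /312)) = -6482944 /2499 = -2594.22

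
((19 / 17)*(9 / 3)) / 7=57 / 119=0.48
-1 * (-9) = 9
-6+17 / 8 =-3.88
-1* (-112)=112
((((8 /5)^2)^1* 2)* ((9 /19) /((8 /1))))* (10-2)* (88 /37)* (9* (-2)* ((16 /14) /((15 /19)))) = -4866048 /32375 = -150.30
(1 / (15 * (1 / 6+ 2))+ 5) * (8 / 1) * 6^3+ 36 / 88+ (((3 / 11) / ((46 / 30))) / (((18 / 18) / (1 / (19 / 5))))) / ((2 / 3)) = 8693.65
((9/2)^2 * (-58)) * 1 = -2349/2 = -1174.50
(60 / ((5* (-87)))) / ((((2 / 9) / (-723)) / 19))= 247266 / 29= 8526.41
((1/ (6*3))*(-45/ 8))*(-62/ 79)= 155/ 632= 0.25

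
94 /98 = 47 /49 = 0.96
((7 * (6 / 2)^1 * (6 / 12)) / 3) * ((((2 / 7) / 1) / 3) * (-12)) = -4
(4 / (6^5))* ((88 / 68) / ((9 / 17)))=11 / 8748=0.00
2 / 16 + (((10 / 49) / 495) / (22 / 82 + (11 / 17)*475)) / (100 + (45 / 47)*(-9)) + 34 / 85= 4690647983003 / 8934567337080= 0.53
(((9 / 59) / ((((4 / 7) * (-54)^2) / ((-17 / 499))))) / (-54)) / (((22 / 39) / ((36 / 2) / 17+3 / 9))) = 0.00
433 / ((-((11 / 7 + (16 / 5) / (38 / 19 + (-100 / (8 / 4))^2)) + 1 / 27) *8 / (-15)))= 853150725 / 1691584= 504.35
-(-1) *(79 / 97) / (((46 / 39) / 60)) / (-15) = -6162 / 2231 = -2.76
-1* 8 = -8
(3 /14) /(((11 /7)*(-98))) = -3 /2156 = -0.00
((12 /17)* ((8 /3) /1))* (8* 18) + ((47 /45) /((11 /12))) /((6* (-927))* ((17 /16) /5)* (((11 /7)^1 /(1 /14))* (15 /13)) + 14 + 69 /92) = 592811536744 /2187022035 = 271.06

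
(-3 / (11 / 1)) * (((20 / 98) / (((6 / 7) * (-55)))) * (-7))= -1 / 121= -0.01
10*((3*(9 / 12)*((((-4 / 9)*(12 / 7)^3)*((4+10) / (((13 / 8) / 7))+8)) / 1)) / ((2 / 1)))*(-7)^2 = -7672320 / 91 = -84311.21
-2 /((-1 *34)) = 1 /17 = 0.06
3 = 3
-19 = -19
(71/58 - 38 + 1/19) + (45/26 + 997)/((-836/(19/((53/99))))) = -240302917/3037112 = -79.12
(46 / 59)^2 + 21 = 75217 / 3481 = 21.61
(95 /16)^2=9025 /256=35.25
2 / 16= 1 / 8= 0.12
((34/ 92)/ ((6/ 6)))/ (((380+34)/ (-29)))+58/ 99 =117305/ 209484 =0.56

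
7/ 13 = 0.54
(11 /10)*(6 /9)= 11 /15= 0.73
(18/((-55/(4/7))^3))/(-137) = 1152/7818127625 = 0.00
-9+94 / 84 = -7.88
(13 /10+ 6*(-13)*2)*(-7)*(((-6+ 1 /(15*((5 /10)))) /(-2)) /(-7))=-34034 /75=-453.79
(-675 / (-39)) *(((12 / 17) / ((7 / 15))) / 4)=10125 / 1547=6.54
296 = 296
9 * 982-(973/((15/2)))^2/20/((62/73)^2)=33174812159/4324500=7671.36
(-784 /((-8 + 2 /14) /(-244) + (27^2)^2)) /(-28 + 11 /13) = 17407936 /320418552899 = 0.00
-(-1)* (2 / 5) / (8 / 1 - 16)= -1 / 20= -0.05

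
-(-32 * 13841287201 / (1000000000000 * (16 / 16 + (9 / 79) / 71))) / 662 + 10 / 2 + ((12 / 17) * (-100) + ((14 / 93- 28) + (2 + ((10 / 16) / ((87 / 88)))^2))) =-42204482979190789226225033 / 463595131409625000000000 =-91.04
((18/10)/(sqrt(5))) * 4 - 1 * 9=-9 + 36 * sqrt(5)/25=-5.78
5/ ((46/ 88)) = 220/ 23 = 9.57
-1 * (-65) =65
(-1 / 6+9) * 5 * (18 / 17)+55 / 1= 1730 / 17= 101.76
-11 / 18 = -0.61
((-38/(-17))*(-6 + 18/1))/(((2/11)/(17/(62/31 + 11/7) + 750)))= 47323452/425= 111349.30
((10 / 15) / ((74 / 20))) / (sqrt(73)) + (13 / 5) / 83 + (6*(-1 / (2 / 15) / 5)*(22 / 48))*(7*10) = -479273 / 1660 + 20*sqrt(73) / 8103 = -288.70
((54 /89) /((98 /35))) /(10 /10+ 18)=135 /11837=0.01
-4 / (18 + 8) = -0.15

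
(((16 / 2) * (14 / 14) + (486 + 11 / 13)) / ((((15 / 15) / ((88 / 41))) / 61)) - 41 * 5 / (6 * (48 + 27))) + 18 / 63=21755319689 / 335790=64788.47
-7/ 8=-0.88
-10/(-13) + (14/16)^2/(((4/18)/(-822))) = -2355623/832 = -2831.28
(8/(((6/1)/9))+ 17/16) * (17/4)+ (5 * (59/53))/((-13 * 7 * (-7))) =119971713/2160704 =55.52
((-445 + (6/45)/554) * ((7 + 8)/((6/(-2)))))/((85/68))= 7395896/4155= 1780.00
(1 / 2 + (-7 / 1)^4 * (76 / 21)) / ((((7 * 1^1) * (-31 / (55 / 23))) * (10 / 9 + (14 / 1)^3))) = -782085 / 22419572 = -0.03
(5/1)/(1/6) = 30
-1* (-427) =427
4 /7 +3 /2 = 2.07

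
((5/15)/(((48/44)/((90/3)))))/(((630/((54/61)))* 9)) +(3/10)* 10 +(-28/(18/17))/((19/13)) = -244885/16226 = -15.09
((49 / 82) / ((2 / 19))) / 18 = 931 / 2952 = 0.32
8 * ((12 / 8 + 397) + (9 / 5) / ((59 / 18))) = 941756 / 295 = 3192.39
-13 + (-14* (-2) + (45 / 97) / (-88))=127995 / 8536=14.99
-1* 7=-7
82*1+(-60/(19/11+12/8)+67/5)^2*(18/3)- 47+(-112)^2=1605648369/126025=12740.71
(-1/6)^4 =1/1296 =0.00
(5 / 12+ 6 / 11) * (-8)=-254 / 33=-7.70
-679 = -679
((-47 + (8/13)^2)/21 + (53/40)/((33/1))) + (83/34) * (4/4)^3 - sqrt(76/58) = 2311901/8848840 - sqrt(1102)/29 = -0.88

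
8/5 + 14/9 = 142/45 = 3.16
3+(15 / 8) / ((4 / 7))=201 / 32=6.28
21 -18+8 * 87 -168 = 531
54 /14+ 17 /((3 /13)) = 1628 /21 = 77.52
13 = 13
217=217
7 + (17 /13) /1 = 108 /13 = 8.31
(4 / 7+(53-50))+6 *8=361 / 7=51.57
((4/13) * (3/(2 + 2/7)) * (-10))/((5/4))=-42/13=-3.23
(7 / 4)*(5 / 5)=7 / 4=1.75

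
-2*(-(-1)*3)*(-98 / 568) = 147 / 142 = 1.04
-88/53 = -1.66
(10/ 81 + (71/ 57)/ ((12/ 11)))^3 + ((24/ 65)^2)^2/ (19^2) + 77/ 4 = 21.28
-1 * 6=-6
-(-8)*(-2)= -16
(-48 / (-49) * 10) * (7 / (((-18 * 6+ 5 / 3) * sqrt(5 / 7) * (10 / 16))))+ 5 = 5-2304 * sqrt(35) / 11165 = 3.78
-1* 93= -93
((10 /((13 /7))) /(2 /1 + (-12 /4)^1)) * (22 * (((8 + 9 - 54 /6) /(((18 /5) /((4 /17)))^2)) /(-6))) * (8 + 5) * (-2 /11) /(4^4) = -875 /140454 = -0.01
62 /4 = 31 /2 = 15.50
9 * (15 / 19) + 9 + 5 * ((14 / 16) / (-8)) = 18919 / 1216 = 15.56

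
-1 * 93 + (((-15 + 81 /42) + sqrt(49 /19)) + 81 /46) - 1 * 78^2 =-996318 /161 + 7 * sqrt(19) /19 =-6186.70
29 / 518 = 0.06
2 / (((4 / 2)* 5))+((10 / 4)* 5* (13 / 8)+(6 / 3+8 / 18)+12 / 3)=19409 / 720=26.96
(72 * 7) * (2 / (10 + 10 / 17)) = 476 / 5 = 95.20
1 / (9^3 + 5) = 1 / 734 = 0.00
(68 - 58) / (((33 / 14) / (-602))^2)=710311840 / 1089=652260.64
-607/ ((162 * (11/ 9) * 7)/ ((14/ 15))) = -607/ 1485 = -0.41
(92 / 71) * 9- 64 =-52.34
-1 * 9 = -9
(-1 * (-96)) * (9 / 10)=432 / 5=86.40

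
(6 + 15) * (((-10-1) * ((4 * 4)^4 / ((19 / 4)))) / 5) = -60555264 / 95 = -637423.83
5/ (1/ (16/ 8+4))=30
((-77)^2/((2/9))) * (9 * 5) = 2401245/2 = 1200622.50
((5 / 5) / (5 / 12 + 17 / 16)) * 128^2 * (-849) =-667680768 / 71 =-9403954.48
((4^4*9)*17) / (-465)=-13056 / 155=-84.23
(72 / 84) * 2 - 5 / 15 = 29 / 21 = 1.38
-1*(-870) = 870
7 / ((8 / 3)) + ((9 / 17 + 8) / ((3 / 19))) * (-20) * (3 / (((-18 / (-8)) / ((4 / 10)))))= -702067 / 1224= -573.58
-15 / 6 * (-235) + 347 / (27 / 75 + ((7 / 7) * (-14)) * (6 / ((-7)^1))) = 380425 / 618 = 615.57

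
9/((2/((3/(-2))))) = -27/4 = -6.75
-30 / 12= -5 / 2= -2.50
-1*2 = -2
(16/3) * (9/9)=16/3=5.33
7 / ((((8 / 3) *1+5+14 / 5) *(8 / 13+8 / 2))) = 91 / 628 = 0.14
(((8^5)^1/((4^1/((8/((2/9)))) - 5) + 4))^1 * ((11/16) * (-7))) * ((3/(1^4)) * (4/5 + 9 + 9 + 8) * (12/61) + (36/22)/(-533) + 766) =22547755431936/162565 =138699938.07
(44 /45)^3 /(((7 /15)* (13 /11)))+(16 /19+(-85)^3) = -6450542760719 /10503675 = -614122.46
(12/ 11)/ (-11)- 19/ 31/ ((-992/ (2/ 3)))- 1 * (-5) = 27356203/ 5581488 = 4.90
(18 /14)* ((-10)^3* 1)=-9000 /7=-1285.71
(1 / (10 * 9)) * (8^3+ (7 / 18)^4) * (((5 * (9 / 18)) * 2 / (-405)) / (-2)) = 0.04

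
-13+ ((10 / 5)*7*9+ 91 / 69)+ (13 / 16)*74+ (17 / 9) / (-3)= 863509 / 4968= 173.81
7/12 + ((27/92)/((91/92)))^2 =66715/99372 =0.67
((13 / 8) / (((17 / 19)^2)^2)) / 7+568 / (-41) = -2587174875 / 191764216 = -13.49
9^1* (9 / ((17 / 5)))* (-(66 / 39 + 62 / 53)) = -46980 / 689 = -68.19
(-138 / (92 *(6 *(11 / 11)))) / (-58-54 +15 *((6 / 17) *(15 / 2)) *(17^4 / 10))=-1 / 1326062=-0.00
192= 192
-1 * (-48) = 48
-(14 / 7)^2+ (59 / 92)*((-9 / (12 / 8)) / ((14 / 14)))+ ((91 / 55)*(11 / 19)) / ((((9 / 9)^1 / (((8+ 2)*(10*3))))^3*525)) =43049141 / 874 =49255.31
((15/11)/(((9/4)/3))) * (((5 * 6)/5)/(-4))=-30/11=-2.73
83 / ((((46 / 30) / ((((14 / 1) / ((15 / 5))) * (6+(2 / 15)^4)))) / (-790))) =-55770222536 / 46575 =-1197428.29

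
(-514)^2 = 264196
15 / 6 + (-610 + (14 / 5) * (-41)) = -7223 / 10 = -722.30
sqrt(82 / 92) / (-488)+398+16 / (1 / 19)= 702- sqrt(1886) / 22448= 702.00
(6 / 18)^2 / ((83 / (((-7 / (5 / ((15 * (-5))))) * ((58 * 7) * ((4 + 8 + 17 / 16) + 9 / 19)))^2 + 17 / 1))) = 445761519.73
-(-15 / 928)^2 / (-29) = 225 / 24974336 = 0.00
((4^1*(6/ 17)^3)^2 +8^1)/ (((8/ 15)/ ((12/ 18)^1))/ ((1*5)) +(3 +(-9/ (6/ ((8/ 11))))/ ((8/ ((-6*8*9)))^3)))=53307938200/ 1140260425052261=0.00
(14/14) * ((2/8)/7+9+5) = 393/28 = 14.04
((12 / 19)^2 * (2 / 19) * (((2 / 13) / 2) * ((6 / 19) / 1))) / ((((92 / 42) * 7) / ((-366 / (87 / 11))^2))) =4668098688 / 32770388339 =0.14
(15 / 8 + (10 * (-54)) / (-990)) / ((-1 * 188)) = -0.01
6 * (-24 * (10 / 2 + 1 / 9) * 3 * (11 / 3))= -8096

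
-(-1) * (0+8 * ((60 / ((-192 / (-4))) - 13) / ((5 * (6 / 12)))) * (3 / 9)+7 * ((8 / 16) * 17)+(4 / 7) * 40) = 14663 / 210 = 69.82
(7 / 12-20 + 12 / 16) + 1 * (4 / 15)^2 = -4184 / 225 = -18.60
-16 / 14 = -1.14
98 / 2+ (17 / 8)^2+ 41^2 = 111009 / 64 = 1734.52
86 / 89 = 0.97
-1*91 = -91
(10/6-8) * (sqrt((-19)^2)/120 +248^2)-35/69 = -3225282263/8280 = -389526.84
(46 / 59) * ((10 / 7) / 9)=460 / 3717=0.12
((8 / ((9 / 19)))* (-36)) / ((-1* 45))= 608 / 45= 13.51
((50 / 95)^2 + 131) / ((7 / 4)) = 189564 / 2527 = 75.02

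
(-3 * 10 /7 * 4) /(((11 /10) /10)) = -12000 /77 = -155.84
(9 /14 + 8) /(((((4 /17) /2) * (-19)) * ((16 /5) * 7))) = -0.17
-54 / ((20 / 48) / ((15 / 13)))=-1944 / 13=-149.54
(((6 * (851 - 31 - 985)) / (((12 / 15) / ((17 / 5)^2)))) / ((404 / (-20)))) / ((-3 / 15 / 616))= -220304700 / 101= -2181234.65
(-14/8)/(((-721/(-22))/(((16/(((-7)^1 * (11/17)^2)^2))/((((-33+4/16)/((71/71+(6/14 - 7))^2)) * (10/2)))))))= 4065134112/215599991915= 0.02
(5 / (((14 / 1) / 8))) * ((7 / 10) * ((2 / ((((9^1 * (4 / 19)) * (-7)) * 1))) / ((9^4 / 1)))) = -0.00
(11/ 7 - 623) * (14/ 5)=-1740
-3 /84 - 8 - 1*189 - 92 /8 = -5839 /28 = -208.54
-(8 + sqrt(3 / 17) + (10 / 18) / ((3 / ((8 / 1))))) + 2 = -202 / 27 -sqrt(51) / 17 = -7.90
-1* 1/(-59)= 0.02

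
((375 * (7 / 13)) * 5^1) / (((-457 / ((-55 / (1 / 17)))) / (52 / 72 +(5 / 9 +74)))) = 5542796875 / 35646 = 155495.62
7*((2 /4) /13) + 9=241 /26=9.27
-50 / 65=-10 / 13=-0.77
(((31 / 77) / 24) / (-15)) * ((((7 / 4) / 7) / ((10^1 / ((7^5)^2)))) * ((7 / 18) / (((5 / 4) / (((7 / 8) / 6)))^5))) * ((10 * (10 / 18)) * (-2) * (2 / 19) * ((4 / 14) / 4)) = 21024915258319 / 3791229235200000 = 0.01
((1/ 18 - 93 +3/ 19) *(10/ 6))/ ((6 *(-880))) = 31733/ 1083456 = 0.03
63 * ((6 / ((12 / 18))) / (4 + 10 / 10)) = 567 / 5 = 113.40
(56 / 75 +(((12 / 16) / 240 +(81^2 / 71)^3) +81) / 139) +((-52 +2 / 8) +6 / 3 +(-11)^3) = 1026258597784201 / 238798219200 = 4297.60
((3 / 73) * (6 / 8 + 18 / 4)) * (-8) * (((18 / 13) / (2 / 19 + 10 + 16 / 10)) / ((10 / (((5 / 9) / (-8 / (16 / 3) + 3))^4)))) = -332500 / 865468071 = -0.00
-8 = -8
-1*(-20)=20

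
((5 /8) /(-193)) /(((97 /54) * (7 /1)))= -135 /524188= -0.00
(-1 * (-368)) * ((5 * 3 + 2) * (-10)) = -62560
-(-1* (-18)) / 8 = -9 / 4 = -2.25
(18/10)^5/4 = 59049/12500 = 4.72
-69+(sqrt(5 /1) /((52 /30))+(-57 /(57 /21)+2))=-86.71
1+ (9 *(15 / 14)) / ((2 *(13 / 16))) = 631 / 91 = 6.93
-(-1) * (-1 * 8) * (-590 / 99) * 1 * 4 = 18880 / 99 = 190.71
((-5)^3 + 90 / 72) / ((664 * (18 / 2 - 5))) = -495 / 10624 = -0.05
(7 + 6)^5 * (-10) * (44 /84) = -40842230 /21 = -1944868.10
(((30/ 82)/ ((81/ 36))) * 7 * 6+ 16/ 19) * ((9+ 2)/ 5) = 16.88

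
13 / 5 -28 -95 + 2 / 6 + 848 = 10919 / 15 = 727.93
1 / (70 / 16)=8 / 35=0.23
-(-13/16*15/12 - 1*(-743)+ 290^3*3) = -4682735487/64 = -73167741.98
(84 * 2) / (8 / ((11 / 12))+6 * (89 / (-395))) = 17380 / 763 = 22.78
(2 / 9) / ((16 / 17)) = 17 / 72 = 0.24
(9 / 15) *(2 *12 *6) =432 / 5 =86.40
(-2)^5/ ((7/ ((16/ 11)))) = -512/ 77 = -6.65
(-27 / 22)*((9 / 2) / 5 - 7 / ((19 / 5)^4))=-2771523 / 2606420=-1.06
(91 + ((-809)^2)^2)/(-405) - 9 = -428345383097/405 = -1057642921.23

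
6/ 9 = 2/ 3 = 0.67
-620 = -620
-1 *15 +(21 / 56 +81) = 531 / 8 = 66.38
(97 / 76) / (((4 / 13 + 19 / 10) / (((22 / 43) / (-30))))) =-0.01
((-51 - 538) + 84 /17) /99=-9929 /1683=-5.90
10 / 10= 1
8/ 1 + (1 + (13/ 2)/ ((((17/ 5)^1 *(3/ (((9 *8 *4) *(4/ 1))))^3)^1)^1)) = 1840251033/ 17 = 108250060.76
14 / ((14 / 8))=8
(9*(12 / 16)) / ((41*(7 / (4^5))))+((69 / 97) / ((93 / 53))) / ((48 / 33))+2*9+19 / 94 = 27623597961 / 648982768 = 42.56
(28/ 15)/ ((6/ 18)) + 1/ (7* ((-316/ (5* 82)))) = 29943/ 5530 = 5.41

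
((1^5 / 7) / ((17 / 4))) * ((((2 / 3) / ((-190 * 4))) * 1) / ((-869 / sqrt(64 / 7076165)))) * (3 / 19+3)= 32 * sqrt(24485) / 15538996521895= 0.00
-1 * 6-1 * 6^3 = -222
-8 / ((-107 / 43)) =344 / 107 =3.21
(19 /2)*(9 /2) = 171 /4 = 42.75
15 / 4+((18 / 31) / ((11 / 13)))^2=4.22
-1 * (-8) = 8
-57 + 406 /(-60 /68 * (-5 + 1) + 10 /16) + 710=424161 /565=750.73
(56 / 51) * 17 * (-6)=-112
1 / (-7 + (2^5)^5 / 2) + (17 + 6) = 385875808 / 16777209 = 23.00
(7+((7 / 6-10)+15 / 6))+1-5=-3.33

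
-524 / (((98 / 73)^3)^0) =-524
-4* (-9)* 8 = 288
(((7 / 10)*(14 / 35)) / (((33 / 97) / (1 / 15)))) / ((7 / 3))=0.02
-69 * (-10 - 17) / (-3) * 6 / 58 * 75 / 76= -139725 / 2204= -63.40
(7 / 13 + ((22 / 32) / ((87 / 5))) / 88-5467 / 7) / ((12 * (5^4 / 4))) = -112985791 / 271440000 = -0.42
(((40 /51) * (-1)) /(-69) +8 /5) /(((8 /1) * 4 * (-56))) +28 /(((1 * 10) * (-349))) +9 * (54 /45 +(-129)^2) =25752888643477 /171938340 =149779.79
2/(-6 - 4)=-1/5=-0.20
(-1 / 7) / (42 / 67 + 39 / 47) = -3149 / 32109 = -0.10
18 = 18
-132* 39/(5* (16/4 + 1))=-5148/25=-205.92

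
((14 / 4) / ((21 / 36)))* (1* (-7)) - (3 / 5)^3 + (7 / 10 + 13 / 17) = -173193 / 4250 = -40.75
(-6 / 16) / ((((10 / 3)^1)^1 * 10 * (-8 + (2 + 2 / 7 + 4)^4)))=-21609 / 2983110400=-0.00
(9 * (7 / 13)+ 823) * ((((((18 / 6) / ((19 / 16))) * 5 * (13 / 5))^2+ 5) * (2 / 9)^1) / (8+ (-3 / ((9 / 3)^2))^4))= 75778018596 / 3045757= 24879.86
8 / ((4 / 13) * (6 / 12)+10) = 26 / 33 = 0.79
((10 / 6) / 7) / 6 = 5 / 126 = 0.04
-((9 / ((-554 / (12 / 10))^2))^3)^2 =-282429536481 / 49819260967510087125072495879150390625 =-0.00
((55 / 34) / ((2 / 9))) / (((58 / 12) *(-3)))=-495 / 986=-0.50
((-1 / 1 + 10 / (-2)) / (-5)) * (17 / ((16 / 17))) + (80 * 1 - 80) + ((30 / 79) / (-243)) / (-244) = 338424013 / 15613560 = 21.68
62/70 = 31/35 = 0.89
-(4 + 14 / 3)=-8.67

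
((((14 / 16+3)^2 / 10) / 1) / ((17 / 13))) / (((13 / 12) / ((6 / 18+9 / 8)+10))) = 52855 / 4352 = 12.14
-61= -61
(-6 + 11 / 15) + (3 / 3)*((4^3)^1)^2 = 61361 / 15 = 4090.73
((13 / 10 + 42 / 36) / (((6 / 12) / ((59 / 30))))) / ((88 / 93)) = 67673 / 6600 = 10.25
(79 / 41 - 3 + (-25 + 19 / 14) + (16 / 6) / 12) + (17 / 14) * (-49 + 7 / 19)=-8200417 / 98154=-83.55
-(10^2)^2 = -10000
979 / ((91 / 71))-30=66779 / 91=733.84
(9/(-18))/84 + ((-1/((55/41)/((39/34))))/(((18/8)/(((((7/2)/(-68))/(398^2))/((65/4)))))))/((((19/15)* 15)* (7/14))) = -19932830663/3348716001400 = -0.01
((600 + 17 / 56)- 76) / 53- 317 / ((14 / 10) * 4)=-19807 / 424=-46.71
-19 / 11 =-1.73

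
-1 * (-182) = 182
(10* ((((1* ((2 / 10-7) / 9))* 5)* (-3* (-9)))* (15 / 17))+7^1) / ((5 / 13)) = -11609 / 5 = -2321.80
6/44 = 3/22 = 0.14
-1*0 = 0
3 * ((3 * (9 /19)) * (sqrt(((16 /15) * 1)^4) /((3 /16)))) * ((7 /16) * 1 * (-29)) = -155904 /475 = -328.22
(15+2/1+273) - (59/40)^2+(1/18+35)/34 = 70711807/244800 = 288.86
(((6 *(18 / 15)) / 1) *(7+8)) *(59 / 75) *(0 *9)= 0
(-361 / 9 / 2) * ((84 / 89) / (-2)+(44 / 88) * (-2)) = 47291 / 1602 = 29.52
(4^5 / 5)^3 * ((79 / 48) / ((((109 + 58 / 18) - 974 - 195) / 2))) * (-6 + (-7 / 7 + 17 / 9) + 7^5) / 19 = -1603384171823104 / 67765875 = -23660642.94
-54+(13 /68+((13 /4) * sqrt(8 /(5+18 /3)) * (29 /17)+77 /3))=-5741 /204+377 * sqrt(22) /374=-23.41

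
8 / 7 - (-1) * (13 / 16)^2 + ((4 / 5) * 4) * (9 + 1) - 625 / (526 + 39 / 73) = 320937325 / 9839872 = 32.62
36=36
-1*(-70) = 70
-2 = -2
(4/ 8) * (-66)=-33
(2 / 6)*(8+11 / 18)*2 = 155 / 27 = 5.74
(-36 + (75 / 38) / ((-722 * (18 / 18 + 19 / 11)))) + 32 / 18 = -16901071 / 493848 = -34.22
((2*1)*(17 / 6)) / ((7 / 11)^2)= 13.99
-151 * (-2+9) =-1057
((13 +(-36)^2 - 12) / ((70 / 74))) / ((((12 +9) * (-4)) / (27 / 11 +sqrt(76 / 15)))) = -431901 / 10780 - 47989 * sqrt(285) / 22050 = -76.81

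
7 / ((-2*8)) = -7 / 16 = -0.44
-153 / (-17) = 9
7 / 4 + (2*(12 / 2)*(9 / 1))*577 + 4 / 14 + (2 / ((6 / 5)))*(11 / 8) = 10469815 / 168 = 62320.33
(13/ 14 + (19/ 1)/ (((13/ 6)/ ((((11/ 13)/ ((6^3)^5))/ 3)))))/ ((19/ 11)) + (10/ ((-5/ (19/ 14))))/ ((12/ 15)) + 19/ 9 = -561746979972869/ 754881992736768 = -0.74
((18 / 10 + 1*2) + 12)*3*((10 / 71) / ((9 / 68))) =10744 / 213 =50.44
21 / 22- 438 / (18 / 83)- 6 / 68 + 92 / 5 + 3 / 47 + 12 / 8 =-527033227 / 263670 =-1998.84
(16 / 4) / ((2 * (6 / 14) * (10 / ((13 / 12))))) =91 / 180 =0.51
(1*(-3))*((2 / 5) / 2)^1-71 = -358 / 5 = -71.60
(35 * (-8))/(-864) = 35/108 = 0.32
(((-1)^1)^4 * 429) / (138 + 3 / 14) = 2002 / 645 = 3.10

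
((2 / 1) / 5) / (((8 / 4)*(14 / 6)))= 3 / 35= 0.09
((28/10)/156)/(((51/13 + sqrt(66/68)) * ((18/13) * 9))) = 26299/67114170 - 1183 * sqrt(1122)/402685020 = 0.00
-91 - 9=-100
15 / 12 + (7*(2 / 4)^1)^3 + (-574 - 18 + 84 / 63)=-13117 / 24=-546.54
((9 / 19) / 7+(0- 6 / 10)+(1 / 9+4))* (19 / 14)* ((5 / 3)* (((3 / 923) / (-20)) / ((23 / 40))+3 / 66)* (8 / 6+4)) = 1807506572 / 926836911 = 1.95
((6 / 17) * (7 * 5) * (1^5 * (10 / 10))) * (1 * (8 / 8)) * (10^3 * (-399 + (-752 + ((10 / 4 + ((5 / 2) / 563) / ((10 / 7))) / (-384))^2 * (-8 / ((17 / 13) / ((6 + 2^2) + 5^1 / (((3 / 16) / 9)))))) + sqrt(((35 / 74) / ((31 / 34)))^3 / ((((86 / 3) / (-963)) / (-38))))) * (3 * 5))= -20006727872917471875 / 93802537984 + 330750000 * sqrt(178981223505) / 56571187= -210812091.58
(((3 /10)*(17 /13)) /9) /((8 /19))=323 /3120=0.10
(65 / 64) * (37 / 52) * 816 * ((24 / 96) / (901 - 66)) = 1887 / 10688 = 0.18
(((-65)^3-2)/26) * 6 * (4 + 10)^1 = -11534334/13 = -887256.46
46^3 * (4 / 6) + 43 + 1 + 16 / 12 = 64936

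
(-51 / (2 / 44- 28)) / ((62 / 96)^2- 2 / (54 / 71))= -2585088 / 3135065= -0.82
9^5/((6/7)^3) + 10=750221/8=93777.62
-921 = -921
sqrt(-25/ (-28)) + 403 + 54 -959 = -502 + 5 * sqrt(7)/ 14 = -501.06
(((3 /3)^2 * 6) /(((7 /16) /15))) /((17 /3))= 4320 /119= 36.30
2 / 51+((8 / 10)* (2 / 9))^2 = 2438 / 34425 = 0.07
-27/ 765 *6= -18/ 85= -0.21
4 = 4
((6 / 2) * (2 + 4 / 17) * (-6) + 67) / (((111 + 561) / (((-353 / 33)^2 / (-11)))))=-0.41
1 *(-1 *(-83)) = 83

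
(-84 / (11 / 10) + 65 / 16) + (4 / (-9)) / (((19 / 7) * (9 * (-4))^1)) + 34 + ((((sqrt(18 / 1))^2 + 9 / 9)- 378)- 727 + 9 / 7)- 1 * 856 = -3752299609 / 1896048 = -1979.01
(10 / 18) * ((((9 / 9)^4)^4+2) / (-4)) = -0.42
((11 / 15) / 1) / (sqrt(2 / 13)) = 11 * sqrt(26) / 30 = 1.87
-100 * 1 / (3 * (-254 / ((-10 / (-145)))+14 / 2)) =25 / 2757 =0.01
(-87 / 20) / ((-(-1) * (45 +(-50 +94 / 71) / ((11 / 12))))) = 22649 / 42180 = 0.54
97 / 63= 1.54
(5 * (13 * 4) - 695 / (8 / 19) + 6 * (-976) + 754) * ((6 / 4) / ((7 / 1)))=-155823 / 112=-1391.28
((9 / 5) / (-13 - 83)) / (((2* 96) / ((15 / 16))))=-3 / 32768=-0.00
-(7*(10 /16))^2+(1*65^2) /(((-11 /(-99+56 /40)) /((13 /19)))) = 342827495 /13376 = 25630.05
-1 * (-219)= 219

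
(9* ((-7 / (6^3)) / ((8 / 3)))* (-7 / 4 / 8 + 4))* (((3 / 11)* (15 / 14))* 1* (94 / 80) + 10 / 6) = -81719 / 98304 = -0.83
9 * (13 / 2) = 117 / 2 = 58.50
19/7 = 2.71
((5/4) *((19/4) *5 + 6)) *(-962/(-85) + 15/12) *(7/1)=209377/64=3271.52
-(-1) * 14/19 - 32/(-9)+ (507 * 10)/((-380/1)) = -3095/342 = -9.05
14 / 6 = 7 / 3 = 2.33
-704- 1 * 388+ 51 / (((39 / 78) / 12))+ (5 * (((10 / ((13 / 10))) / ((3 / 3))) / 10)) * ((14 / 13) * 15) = 32808 / 169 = 194.13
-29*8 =-232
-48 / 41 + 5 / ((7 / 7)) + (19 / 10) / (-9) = 13351 / 3690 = 3.62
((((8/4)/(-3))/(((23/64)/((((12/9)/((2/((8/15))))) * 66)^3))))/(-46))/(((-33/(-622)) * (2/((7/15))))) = 552425488384/241025625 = 2291.98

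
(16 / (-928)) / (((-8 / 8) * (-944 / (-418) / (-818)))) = -85481 / 13688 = -6.24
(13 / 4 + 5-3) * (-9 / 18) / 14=-3 / 16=-0.19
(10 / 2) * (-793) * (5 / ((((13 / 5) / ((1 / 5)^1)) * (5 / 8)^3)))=-31232 / 5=-6246.40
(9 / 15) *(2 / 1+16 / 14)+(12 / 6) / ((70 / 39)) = 3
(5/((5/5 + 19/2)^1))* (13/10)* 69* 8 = 2392/7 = 341.71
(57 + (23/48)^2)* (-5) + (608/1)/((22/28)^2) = 194789587/278784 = 698.71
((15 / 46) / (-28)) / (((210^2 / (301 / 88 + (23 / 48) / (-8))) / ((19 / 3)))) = -53941 / 9597063168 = -0.00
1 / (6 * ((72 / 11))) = 11 / 432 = 0.03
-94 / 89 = -1.06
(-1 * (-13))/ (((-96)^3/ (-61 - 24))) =1105/ 884736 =0.00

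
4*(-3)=-12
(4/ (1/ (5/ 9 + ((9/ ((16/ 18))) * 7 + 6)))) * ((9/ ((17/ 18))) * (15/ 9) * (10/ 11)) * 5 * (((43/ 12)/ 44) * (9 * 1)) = 269690625/ 16456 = 16388.59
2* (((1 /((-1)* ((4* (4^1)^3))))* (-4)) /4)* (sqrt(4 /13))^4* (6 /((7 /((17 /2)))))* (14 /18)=17 /4056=0.00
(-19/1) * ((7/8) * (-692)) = 23009/2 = 11504.50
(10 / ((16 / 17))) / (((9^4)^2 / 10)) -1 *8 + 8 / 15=-6428308211 / 860934420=-7.47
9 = 9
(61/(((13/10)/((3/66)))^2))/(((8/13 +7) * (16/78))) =1525/31944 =0.05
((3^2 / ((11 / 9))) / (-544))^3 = -0.00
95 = 95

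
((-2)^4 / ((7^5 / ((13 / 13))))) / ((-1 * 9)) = -16 / 151263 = -0.00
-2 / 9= -0.22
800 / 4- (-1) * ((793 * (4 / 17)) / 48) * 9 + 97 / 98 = 786269 / 3332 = 235.98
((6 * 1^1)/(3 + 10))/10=3/65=0.05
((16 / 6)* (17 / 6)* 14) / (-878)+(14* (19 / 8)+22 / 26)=6980371 / 205452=33.98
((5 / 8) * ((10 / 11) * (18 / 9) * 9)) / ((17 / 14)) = 1575 / 187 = 8.42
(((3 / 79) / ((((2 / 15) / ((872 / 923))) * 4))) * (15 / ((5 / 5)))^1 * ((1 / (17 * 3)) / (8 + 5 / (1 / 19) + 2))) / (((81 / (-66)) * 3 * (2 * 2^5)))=-5995 / 7497034272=-0.00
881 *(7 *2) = 12334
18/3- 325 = -319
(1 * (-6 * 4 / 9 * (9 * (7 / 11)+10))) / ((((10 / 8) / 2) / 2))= -22144 / 165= -134.21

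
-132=-132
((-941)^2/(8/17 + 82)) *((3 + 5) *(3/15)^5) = 60212708/2190625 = 27.49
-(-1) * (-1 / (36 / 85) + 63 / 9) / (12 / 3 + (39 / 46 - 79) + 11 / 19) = -72979 / 1157454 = -0.06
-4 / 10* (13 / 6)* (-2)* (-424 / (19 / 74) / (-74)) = 11024 / 285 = 38.68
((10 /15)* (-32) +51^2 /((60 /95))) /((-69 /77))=-3785551 /828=-4571.92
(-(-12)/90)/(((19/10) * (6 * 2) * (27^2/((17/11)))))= 17/1371249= 0.00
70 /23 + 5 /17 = 1305 /391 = 3.34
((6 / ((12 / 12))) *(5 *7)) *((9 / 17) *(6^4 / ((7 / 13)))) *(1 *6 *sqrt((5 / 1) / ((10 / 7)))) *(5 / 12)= 5686200 *sqrt(14) / 17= 1251518.37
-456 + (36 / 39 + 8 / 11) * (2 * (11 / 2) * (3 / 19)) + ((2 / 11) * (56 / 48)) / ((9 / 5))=-453.02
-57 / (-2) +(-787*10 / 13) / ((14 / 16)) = -120733 / 182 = -663.37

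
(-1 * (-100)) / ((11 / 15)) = 1500 / 11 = 136.36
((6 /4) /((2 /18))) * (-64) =-864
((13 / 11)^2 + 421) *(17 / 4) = 434435 / 242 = 1795.19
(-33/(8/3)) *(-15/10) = 297/16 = 18.56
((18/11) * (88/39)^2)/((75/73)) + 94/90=348067/38025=9.15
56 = 56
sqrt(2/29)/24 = sqrt(58)/696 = 0.01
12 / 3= 4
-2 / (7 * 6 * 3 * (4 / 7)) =-1 / 36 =-0.03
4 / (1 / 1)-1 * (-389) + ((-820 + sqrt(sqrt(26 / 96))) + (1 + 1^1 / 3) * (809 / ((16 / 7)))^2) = 13^(1 / 4) * 3^(3 / 4) / 6 + 31987585 / 192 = 166602.73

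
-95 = -95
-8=-8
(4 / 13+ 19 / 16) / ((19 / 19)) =311 / 208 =1.50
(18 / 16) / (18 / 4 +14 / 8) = 9 / 50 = 0.18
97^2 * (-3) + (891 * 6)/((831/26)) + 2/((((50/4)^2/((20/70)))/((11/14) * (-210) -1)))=-34005628837/1211875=-28060.34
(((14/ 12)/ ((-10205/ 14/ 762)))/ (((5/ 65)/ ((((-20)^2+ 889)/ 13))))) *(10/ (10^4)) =-8021447/ 5102500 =-1.57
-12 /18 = -2 /3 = -0.67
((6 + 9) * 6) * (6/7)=540/7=77.14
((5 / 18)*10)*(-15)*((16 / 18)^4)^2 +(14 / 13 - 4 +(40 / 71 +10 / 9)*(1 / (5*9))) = -2279656049188 / 119196370449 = -19.13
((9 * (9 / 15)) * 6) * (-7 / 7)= -162 / 5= -32.40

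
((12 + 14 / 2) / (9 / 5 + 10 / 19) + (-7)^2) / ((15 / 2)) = 25268 / 3315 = 7.62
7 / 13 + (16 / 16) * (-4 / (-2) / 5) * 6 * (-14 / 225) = 1897 / 4875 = 0.39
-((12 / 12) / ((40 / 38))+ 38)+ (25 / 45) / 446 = -1563403 / 40140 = -38.95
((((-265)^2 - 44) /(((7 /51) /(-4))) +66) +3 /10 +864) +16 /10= -143104007 /70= -2044342.96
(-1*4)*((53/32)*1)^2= -2809/256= -10.97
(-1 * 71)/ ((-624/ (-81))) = -1917/ 208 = -9.22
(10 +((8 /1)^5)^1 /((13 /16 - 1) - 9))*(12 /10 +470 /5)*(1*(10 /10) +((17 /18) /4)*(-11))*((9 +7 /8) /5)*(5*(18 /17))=474980153 /84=5654525.63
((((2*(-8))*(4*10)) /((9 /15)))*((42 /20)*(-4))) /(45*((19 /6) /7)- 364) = -125440 /4811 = -26.07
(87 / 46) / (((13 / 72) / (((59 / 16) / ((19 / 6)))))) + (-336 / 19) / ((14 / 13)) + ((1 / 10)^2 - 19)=-13187469 / 568100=-23.21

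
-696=-696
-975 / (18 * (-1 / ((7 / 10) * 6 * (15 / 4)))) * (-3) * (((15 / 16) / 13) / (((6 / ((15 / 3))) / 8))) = -39375 / 32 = -1230.47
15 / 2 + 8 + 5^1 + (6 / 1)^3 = 473 / 2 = 236.50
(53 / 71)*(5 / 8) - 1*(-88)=50249 / 568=88.47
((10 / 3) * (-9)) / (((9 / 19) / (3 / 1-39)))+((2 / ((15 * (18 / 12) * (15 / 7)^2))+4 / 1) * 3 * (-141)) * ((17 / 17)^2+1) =-1260424 / 1125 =-1120.38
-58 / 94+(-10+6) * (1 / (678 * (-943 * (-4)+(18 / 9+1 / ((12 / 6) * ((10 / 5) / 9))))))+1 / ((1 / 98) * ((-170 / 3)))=-9600097898 / 4091355405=-2.35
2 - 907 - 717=-1622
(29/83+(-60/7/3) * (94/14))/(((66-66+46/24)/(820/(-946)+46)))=-19622825424/44244893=-443.50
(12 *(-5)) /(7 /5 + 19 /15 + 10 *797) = -90 /11959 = -0.01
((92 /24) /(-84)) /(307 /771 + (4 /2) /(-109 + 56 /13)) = -8044871 /66827208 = -0.12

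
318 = 318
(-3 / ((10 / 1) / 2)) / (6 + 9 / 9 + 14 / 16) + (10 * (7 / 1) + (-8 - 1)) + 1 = 6502 / 105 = 61.92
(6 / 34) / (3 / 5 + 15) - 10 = -4415 / 442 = -9.99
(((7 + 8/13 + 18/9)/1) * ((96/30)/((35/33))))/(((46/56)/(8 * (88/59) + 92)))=3670.65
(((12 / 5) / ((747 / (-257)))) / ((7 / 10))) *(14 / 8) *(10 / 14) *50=-128500 / 1743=-73.72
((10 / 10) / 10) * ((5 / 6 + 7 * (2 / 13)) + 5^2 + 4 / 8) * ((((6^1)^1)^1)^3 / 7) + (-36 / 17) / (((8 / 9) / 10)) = 469953 / 7735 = 60.76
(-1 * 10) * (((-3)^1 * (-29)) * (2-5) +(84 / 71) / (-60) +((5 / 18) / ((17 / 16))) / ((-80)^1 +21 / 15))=11143488796 / 4269159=2610.23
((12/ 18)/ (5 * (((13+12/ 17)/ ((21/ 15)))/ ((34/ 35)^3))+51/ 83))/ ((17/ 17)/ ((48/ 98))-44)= -887327104/ 3016328469601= -0.00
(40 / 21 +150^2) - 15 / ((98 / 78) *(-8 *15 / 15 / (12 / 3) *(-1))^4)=52922725 / 2352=22501.16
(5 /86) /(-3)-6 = -1553 /258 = -6.02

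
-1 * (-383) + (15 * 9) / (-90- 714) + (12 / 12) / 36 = 461729 / 1206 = 382.86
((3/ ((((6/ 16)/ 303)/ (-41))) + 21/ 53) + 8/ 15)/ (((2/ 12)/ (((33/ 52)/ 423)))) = -66854227/ 74730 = -894.61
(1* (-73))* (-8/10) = 292/5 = 58.40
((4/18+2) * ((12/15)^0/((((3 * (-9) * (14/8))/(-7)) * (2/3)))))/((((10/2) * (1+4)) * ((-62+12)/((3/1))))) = -4/3375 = -0.00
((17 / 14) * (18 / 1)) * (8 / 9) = 136 / 7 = 19.43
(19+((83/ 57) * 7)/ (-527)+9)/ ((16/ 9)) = 2521533/ 160208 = 15.74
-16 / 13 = -1.23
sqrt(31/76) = sqrt(589)/38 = 0.64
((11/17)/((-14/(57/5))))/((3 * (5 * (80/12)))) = -627/119000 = -0.01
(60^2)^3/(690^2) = 51840000/529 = 97996.22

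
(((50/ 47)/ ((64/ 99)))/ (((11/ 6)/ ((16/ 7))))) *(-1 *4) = -2700/ 329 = -8.21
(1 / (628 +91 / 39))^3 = 27 / 6761990971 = 0.00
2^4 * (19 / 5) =60.80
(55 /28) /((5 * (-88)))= -0.00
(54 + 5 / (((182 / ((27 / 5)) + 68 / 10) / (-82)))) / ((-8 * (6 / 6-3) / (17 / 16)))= 2039337 / 699904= 2.91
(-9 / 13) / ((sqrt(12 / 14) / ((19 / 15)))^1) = -19*sqrt(42) / 130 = -0.95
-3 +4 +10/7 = 17/7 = 2.43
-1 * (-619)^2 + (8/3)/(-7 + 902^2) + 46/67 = -62659354386595/163532997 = -383160.31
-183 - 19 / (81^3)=-97253722 / 531441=-183.00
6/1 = 6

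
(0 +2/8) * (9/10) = 9/40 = 0.22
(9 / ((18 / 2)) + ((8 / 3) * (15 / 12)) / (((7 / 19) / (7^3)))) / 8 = 9313 / 24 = 388.04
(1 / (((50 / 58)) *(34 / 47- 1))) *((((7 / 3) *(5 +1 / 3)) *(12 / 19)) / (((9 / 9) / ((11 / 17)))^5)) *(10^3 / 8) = -491708029120 / 1052114037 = -467.35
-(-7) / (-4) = -7 / 4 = -1.75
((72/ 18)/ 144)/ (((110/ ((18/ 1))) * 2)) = 1/ 440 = 0.00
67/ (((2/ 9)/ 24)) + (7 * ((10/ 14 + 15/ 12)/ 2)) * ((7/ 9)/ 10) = 1042061/ 144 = 7236.53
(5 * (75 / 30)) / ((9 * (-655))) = -5 / 2358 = -0.00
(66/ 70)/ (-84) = -11/ 980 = -0.01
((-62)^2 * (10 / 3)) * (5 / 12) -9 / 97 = 5338.80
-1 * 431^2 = -185761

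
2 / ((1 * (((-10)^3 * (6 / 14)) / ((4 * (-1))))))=0.02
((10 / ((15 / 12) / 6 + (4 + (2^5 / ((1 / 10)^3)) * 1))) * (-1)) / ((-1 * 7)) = 240 / 5376707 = 0.00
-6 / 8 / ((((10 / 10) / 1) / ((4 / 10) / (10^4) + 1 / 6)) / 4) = -0.50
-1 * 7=-7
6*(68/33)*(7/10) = 476/55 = 8.65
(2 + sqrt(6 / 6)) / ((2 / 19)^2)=1083 / 4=270.75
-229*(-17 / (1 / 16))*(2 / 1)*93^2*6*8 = 51717975552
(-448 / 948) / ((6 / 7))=-392 / 711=-0.55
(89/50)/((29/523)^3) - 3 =12728296013/1219450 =10437.74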